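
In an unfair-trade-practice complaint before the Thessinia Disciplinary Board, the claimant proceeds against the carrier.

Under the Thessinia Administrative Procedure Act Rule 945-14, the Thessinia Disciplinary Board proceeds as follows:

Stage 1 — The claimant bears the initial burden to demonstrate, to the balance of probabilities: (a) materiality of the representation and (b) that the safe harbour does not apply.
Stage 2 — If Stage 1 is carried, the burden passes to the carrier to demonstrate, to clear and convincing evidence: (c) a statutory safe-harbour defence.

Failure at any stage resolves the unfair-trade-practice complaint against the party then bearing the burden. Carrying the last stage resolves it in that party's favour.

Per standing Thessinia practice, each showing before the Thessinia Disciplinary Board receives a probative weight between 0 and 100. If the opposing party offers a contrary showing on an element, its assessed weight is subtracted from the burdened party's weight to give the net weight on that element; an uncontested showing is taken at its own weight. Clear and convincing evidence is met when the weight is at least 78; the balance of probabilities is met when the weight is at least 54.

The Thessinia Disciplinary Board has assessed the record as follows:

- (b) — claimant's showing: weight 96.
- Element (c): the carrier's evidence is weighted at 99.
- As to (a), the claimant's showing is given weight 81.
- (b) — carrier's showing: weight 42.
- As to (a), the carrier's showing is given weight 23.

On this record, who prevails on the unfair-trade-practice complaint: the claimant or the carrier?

Stage 1 (claimant, the balance of probabilities, weight is at least 54): (a) net 81−23=58 ≥ 54 — meets; (b) net 96−42=54 ≥ 54 — meets.
  Stage 1 carried; the burden shifts to the carrier.
Stage 2 (carrier, clear and convincing evidence, weight is at least 78): (c) 99 ≥ 78 — meets.
  The carrier carries the last stage.
Every stage carried; the carrier prevails.

carrier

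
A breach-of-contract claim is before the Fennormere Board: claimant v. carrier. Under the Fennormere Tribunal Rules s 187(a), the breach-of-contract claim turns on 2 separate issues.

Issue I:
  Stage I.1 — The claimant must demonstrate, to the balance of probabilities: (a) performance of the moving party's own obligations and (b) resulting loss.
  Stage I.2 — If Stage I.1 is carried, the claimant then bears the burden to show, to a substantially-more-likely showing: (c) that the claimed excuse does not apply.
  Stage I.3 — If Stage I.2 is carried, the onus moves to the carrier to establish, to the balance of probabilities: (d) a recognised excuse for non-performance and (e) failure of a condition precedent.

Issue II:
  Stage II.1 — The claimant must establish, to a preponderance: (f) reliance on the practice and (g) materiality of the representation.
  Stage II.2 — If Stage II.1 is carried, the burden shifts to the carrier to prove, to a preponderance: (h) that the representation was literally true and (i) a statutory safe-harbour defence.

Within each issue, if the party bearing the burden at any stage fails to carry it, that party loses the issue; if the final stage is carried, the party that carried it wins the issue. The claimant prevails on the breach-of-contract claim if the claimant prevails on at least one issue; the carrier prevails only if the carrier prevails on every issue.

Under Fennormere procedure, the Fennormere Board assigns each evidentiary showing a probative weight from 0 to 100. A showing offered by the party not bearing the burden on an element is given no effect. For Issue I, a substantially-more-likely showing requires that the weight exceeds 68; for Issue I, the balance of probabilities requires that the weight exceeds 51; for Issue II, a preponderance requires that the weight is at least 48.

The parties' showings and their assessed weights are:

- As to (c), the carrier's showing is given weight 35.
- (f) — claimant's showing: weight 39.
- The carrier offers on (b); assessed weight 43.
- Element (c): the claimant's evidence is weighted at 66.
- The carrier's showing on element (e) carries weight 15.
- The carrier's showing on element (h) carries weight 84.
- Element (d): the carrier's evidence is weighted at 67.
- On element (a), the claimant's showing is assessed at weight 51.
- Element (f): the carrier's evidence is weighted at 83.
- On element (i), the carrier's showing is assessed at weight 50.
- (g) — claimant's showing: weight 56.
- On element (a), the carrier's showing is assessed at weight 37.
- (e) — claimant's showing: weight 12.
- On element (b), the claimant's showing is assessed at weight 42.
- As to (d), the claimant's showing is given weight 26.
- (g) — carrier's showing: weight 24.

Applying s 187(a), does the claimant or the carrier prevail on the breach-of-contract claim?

carrier

— Issue I —
Stage I.1 (claimant, the balance of probabilities, weight exceeds 51): (a) 51 (carrier's 37 disregarded) ≤ 51 — fails; (b) 42 (carrier's 43 disregarded) ≤ 51 — fails.
  The claimant does not carry Stage I.1.
The analysis ends at Stage I.1; the carrier prevails on this issue.
— Issue II —
At Stage II.1 the claimant must meet a preponderance (weight is at least 48): on (f) the weight is 39 (the carrier's 83 is given no effect), < 48, so (f) does not meet the standard; on (g) the weight is 56 (the carrier's 24 is given no effect), which does reach 48, so (g) meets the standard.
  Stage II.1 not carried; the claimant fails its burden.
The analysis ends at Stage II.1; the carrier prevails on this issue.
Per-issue: Issue I → carrier; Issue II → carrier. The claimant must prevail on at least one issue; overall, the carrier prevails.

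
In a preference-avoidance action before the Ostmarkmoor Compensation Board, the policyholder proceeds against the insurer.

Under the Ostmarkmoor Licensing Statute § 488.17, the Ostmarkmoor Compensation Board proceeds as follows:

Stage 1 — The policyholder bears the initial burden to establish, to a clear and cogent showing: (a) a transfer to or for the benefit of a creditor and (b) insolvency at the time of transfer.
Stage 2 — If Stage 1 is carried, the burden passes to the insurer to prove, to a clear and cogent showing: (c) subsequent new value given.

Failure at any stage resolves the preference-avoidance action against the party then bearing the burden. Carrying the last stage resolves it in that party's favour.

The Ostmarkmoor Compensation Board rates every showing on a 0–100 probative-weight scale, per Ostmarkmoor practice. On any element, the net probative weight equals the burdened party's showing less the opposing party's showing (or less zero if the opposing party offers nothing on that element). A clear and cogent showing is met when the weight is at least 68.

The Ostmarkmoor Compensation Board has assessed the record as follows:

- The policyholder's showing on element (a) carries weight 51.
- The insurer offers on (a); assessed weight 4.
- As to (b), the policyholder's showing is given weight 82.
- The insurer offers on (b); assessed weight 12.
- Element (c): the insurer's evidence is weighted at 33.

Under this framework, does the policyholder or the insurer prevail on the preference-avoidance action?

insurer

At Stage 1 the policyholder must meet a clear and cogent showing (weight is at least 68): on (a) the weight is 51 less the opposing 4 gives net 47, < 68, so (a) does not meet the standard; on (b) the weight is 82 less the opposing 12 gives net 70, ≥ 68, so (b) meets the standard.
  Stage 1 not carried; the policyholder fails its burden.
So the insurer prevails.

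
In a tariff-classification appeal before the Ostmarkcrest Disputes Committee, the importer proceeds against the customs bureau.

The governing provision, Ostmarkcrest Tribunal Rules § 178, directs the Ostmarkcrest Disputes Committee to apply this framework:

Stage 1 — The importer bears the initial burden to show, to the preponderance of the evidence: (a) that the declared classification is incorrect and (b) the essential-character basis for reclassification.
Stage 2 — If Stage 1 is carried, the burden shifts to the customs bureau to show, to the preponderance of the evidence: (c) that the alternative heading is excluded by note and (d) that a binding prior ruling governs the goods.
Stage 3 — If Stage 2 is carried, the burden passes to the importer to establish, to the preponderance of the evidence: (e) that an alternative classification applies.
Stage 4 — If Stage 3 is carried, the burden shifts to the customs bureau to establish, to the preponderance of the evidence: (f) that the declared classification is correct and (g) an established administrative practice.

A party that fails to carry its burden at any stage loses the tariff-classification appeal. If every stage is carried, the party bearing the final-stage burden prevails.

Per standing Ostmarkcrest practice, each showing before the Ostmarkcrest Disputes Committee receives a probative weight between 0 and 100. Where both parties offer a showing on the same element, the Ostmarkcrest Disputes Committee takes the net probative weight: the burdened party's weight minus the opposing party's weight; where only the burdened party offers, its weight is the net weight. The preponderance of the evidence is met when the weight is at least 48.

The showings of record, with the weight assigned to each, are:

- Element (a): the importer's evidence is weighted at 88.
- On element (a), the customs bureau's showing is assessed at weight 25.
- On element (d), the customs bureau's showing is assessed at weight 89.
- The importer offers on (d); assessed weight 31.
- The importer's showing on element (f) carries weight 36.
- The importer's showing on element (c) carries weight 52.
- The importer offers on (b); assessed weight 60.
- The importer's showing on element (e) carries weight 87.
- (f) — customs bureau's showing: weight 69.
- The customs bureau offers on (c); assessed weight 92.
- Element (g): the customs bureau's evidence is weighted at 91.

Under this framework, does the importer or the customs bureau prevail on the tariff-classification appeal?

Stage 1 — burden on importer; standard: the preponderance of the evidence (weight is at least 48).
    (a): 88 − 25 = 63 ≥ 48 [met]
    (b): 60 ≥ 48 [met]
  All elements met. The burden passes to the customs bureau.
Stage 2 — burden on customs bureau; standard: the preponderance of the evidence (weight is at least 48).
    (c): 92 − 52 = 40 < 48 [not met]
    (d): 89 − 31 = 58 ≥ 48 [met]
  Stage 2 not carried; the customs bureau fails its burden.
So the importer prevails.

importer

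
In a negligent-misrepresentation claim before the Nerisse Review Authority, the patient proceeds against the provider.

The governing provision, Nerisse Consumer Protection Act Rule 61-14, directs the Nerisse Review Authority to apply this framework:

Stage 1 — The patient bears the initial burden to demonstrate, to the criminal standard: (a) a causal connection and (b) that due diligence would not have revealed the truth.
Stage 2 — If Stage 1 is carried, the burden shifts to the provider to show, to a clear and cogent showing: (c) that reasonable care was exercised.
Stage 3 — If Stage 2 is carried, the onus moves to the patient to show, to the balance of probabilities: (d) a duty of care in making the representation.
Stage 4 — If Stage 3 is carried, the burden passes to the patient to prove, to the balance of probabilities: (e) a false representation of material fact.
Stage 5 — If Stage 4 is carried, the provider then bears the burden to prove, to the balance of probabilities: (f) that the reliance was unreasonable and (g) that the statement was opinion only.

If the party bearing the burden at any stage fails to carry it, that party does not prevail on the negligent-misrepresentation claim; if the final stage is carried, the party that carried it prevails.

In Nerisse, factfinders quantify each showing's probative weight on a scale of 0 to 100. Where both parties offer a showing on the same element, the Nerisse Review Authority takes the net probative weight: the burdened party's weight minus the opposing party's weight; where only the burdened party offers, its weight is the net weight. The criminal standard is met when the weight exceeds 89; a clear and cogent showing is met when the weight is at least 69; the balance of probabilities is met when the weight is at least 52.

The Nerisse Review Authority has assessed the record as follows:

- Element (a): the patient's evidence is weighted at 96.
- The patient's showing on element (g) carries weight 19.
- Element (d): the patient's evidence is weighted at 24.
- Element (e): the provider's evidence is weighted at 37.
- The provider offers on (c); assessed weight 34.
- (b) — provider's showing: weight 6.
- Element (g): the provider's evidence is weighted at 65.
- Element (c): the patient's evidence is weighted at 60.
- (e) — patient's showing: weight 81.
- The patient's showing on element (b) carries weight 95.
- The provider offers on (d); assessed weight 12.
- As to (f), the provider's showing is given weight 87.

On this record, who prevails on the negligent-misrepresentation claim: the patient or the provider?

provider

Stage 1 (patient, the criminal standard, weight exceeds 89): (a) 96 > 89 — meets; (b) net 95−6=89 ≤ 89 — fails.
  Not every element is met, so the patient fails to carry Stage 1.
The analysis ends at Stage 1; the provider prevails.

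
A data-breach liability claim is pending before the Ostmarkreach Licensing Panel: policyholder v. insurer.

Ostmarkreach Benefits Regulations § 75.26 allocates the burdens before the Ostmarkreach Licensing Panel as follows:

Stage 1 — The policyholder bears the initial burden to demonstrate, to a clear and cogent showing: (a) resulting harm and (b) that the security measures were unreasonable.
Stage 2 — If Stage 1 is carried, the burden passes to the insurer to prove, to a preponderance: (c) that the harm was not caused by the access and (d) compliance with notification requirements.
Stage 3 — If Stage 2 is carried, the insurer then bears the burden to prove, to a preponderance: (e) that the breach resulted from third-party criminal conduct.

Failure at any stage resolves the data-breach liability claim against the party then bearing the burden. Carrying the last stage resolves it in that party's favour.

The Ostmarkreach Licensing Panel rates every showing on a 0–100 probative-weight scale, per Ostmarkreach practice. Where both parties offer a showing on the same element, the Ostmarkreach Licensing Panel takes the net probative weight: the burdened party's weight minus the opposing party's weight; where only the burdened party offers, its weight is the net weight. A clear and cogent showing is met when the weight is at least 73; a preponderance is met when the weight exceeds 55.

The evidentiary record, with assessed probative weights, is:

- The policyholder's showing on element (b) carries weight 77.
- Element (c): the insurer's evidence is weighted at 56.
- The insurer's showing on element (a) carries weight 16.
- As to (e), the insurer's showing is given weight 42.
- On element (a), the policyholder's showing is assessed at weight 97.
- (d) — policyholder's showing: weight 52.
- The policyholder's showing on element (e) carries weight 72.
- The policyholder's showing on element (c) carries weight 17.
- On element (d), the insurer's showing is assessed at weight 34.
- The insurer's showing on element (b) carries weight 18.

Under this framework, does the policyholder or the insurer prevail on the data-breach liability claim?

insurer

At Stage 1 the policyholder must meet a clear and cogent showing (weight is at least 73): on (a) the weight is 97 less the opposing 16 gives net 81, which does reach 73, so (a) meets the standard; on (b) the weight is 77 less the opposing 18 gives net 59, which does not reach 73, so (b) does not meet the standard.
  Not every element is met, so the policyholder fails to carry Stage 1.
So the insurer prevails.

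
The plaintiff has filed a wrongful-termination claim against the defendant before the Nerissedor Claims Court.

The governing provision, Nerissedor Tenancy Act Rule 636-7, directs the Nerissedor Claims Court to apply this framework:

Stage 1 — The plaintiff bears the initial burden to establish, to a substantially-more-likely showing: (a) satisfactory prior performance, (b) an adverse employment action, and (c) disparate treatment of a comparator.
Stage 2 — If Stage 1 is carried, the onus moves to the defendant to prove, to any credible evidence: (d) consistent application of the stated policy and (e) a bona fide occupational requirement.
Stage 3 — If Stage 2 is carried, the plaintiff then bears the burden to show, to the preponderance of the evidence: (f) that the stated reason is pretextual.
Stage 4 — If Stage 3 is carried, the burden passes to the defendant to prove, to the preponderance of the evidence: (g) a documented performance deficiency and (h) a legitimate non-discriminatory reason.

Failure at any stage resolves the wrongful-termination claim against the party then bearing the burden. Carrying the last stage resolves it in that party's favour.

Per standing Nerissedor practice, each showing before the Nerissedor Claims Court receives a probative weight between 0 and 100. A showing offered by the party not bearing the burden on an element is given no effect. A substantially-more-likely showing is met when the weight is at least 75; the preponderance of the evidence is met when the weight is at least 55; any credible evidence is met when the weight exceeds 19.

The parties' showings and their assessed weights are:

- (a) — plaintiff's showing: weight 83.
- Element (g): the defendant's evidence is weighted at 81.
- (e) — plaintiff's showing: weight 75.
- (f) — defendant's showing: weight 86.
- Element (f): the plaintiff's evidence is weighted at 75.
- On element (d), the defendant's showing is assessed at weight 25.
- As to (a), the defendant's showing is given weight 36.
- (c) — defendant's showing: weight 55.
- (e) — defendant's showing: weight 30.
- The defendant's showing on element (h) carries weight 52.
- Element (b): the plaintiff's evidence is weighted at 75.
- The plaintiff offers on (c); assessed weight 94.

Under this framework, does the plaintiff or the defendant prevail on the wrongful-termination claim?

plaintiff

At Stage 1 the plaintiff must meet a substantially-more-likely showing (weight is at least 75): on (a) the weight is 83 (the defendant's 36 is given no effect), which does reach 75, so (a) meets the standard; on (b) the weight is 75, ≥ 75, so (b) meets the standard; on (c) the weight is 94 (the defendant's 55 is given no effect), which does reach 75, so (c) meets the standard.
  The plaintiff carries Stage 1; the defendant now bears the burden.
At Stage 2 the defendant must meet any credible evidence (weight exceeds 19): on (d) the weight is 25, which does exceed 19, so (d) meets the standard; on (e) the weight is 30 (the plaintiff's 75 is given no effect), > 19, so (e) meets the standard.
  The defendant carries Stage 2; the plaintiff now bears the burden.
At Stage 3 the plaintiff must meet the preponderance of the evidence (weight is at least 55): on (f) the weight is 75 (the defendant's 86 is given no effect), which does reach 55, so (f) meets the standard.
  All elements met. The burden passes to the defendant.
At Stage 4 the defendant must meet the preponderance of the evidence (weight is at least 55): on (g) the weight is 81, ≥ 55, so (g) meets the standard; on (h) the weight is 52, < 55, so (h) does not meet the standard.
  The defendant does not carry Stage 4.
The analysis ends at Stage 4; the plaintiff prevails.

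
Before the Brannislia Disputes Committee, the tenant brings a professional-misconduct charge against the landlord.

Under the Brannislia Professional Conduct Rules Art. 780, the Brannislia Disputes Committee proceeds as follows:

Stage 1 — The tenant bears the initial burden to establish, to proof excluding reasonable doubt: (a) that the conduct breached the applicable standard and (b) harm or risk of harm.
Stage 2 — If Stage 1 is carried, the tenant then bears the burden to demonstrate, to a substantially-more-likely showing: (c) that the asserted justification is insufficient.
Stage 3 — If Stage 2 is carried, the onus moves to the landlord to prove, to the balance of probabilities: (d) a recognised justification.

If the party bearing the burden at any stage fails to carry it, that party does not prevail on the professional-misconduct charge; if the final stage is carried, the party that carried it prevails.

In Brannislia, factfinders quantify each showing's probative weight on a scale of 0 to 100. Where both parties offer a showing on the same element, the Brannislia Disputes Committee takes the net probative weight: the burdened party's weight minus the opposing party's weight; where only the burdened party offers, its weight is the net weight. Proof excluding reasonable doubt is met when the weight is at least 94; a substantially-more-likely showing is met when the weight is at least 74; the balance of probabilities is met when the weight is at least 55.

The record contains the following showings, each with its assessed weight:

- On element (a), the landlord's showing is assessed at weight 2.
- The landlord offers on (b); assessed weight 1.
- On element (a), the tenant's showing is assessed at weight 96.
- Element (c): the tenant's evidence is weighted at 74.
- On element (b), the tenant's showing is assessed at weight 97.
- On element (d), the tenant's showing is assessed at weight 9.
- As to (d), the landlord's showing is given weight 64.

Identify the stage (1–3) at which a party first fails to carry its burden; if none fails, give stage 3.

Stage 1 (tenant, proof excluding reasonable doubt, weight is at least 94): (a) net 96−2=94 ≥ 94 — meets; (b) net 97−1=96 ≥ 94 — meets.
  Stage 1 is satisfied; the tenant continues to bear the burden.
Stage 2 (tenant, a substantially-more-likely showing, weight is at least 74): (c) 74 ≥ 74 — meets.
  The tenant carries Stage 2; the landlord now bears the burden.
Stage 3 (landlord, the balance of probabilities, weight is at least 55): (d) net 64−9=55 ≥ 55 — meets.
  Stage 3 carried; the final stage is satisfied.
All stages carried — the landlord prevails.

stage 3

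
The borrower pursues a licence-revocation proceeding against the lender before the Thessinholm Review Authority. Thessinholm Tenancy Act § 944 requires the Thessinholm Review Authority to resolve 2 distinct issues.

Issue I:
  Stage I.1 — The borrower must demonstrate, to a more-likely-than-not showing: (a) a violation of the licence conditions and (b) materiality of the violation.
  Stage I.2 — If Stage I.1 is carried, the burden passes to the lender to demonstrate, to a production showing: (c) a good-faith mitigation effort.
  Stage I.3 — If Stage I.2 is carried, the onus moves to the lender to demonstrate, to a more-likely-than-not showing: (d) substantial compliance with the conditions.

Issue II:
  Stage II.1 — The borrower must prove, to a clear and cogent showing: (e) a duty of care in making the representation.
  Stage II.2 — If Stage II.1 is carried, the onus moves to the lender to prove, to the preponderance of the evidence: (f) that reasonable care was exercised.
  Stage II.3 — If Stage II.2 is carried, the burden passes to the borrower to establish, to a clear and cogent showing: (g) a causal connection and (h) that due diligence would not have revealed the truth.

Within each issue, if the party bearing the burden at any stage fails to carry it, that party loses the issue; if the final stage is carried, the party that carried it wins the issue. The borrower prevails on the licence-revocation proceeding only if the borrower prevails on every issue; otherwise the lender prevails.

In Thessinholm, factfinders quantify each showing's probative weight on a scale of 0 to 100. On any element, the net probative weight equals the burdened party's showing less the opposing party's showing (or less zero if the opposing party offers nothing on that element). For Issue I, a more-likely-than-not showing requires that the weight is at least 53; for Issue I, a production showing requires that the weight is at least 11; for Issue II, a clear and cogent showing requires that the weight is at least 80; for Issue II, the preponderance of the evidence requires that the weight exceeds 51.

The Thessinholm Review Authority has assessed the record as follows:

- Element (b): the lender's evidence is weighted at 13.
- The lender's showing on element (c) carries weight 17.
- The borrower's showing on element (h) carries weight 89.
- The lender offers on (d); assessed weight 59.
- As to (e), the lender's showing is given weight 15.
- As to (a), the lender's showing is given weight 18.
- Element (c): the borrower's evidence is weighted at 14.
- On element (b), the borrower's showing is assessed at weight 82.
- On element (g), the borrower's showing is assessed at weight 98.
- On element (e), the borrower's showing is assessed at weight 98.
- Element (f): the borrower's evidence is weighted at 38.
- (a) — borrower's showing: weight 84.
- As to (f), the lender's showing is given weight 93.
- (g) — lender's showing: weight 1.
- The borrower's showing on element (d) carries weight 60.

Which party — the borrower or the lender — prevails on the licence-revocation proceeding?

borrower

— Issue I —
Stage I.1 (borrower, a more-likely-than-not showing, weight is at least 53): (a) net 84−18=66 ≥ 53 — meets; (b) net 82−13=69 ≥ 53 — meets.
  All elements met. The burden passes to the lender.
Stage I.2 (lender, a production showing, weight is at least 11): (c) net 17−14=3 < 11 — fails.
  The lender does not carry Stage I.2.
So the borrower prevails on this issue.
— Issue II —
Stage II.1 (borrower, a clear and cogent showing, weight is at least 80): (e) net 98−15=83 ≥ 80 — meets.
  Stage II.1 is satisfied; the onus moves to the lender.
Stage II.2 (lender, the preponderance of the evidence, weight exceeds 51): (f) net 93−38=55 > 51 — meets.
  Stage II.2 carried; the burden shifts to the borrower.
Stage II.3 (borrower, a clear and cogent showing, weight is at least 80): (g) net 98−1=97 ≥ 80 — meets; (h) 89 ≥ 80 — meets.
  All elements met at the final stage.
With every stage satisfied, the borrower prevails on this issue.
Per-issue: Issue I → borrower; Issue II → borrower. The borrower must prevail on every issue; overall, the borrower prevails.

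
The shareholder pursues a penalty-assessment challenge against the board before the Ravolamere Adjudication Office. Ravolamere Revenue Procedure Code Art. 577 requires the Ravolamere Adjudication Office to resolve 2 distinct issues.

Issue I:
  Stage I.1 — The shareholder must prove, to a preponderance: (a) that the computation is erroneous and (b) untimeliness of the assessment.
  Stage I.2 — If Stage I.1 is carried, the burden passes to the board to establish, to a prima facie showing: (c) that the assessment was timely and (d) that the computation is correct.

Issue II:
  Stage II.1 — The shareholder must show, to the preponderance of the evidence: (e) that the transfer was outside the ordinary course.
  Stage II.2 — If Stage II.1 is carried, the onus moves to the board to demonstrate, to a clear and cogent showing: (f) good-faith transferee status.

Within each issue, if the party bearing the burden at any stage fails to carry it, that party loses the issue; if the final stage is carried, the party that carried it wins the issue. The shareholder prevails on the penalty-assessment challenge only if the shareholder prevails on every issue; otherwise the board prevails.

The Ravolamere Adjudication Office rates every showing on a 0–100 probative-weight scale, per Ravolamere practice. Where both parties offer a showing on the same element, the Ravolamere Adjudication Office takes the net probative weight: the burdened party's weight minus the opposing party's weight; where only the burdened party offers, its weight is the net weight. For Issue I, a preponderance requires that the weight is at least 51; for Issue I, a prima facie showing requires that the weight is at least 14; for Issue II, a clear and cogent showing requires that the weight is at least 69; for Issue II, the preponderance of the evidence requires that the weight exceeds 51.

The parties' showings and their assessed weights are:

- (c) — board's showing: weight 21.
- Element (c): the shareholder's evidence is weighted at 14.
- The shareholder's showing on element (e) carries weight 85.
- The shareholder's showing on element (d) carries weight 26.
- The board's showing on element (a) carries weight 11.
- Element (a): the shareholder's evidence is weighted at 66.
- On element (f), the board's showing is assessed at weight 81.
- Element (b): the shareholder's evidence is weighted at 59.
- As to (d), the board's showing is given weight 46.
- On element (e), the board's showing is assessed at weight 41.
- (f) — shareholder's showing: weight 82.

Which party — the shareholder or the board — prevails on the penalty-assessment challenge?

board

— Issue I —
Stage I.1 — burden on shareholder; standard: a preponderance (weight is at least 51).
    (a): 66 − 11 = 55 ≥ 51 [met]
    (b): 59 ≥ 51 [met]
  All elements met. The burden passes to the board.
Stage I.2 — burden on board; standard: a prima facie showing (weight is at least 14).
    (c): 21 − 14 = 7 < 14 [not met]
    (d): 46 − 26 = 20 ≥ 14 [met]
  Not every element is met, so the board fails to carry Stage I.2.
The shareholder prevails on this issue.
— Issue II —
At Stage II.1 the shareholder must meet the preponderance of the evidence (weight exceeds 51): on (e) the weight is 85 less the opposing 41 gives net 44, ≤ 51, so (e) does not meet the standard.
  Stage II.1 not carried; the shareholder fails its burden.
The analysis ends at Stage II.1; the board prevails on this issue.
Per-issue: Issue I → shareholder; Issue II → board. The shareholder must prevail on every issue; overall, the board prevails.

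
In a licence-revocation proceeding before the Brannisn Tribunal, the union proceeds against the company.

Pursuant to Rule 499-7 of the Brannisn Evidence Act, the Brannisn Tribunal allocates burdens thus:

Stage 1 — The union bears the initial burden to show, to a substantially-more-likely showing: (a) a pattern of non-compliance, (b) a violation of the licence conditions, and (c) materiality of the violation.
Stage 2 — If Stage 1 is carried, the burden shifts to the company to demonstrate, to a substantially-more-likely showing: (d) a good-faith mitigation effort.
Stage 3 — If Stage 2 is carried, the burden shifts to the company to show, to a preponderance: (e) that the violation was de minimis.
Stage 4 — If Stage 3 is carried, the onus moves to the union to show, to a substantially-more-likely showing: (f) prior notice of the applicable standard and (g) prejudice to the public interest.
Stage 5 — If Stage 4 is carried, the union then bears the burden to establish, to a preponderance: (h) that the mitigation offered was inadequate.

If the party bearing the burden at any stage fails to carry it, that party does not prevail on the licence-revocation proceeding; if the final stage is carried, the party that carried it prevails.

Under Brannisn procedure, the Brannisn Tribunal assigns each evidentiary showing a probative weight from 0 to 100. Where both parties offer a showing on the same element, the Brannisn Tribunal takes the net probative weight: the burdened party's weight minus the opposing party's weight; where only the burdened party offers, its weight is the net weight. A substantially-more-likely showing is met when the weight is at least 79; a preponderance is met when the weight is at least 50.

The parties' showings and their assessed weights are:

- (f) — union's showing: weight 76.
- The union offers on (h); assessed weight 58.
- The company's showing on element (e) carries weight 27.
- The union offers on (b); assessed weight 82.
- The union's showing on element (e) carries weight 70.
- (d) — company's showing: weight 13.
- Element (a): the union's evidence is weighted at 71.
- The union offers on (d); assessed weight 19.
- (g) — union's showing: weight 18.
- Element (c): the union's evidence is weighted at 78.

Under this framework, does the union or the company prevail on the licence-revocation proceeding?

company

Stage 1 — burden on union; standard: a substantially-more-likely showing (weight is at least 79).
    (a): 71 < 79 [not met]
    (b): 82 ≥ 79 [met]
    (c): 78 < 79 [not met]
  Stage 1 not carried; the union fails its burden.
The analysis ends at Stage 1; the company prevails.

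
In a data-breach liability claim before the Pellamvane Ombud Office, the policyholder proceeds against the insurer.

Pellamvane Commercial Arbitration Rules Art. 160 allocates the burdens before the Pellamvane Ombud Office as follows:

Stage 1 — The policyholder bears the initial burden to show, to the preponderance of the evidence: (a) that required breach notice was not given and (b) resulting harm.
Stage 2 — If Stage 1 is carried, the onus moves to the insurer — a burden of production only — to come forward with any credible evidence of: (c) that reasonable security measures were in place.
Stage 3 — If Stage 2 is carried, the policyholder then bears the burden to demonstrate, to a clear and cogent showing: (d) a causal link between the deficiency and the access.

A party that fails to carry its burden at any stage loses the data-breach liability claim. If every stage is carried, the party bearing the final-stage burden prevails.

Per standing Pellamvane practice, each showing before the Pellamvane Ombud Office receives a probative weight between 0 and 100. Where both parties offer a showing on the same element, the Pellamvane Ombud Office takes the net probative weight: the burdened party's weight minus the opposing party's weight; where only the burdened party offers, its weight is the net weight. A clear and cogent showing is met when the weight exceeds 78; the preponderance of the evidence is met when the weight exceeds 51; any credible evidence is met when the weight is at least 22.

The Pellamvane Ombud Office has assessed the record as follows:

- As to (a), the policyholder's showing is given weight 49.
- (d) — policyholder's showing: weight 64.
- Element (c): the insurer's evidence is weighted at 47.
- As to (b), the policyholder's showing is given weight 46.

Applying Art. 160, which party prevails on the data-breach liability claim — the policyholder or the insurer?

insurer

Stage 1 — burden on policyholder; standard: the preponderance of the evidence (weight exceeds 51).
    (a): 49 ≤ 51 [not met]
    (b): 46 ≤ 51 [not met]
  Not every element is met, so the policyholder fails to carry Stage 1.
The analysis ends at Stage 1; the insurer prevails.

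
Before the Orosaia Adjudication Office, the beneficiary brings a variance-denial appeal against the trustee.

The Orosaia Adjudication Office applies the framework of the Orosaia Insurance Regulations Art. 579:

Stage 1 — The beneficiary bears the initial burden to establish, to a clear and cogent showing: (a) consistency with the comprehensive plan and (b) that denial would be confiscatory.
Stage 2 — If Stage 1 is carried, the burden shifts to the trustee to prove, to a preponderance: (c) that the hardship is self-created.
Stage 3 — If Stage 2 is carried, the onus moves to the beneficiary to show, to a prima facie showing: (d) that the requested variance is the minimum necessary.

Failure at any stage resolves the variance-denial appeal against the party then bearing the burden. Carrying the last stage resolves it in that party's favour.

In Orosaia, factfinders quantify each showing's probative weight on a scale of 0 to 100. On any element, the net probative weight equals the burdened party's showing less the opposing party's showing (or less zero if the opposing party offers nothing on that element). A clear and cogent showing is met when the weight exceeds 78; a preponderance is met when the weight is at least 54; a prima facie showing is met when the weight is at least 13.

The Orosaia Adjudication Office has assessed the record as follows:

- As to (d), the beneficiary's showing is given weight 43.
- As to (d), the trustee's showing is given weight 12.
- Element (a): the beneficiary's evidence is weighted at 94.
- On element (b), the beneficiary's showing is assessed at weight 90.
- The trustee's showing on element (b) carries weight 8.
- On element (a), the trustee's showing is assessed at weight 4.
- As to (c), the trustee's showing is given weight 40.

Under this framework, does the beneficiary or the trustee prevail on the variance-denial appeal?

Stage 1 (beneficiary, a clear and cogent showing, weight exceeds 78): (a) net 94−4=90 > 78 — meets; (b) net 90−8=82 > 78 — meets.
  Stage 1 is satisfied; the onus moves to the trustee.
Stage 2 (trustee, a preponderance, weight is at least 54): (c) 40 < 54 — fails.
  Not every element is met, so the trustee fails to carry Stage 2.
The analysis ends at Stage 2; the beneficiary prevails.

beneficiary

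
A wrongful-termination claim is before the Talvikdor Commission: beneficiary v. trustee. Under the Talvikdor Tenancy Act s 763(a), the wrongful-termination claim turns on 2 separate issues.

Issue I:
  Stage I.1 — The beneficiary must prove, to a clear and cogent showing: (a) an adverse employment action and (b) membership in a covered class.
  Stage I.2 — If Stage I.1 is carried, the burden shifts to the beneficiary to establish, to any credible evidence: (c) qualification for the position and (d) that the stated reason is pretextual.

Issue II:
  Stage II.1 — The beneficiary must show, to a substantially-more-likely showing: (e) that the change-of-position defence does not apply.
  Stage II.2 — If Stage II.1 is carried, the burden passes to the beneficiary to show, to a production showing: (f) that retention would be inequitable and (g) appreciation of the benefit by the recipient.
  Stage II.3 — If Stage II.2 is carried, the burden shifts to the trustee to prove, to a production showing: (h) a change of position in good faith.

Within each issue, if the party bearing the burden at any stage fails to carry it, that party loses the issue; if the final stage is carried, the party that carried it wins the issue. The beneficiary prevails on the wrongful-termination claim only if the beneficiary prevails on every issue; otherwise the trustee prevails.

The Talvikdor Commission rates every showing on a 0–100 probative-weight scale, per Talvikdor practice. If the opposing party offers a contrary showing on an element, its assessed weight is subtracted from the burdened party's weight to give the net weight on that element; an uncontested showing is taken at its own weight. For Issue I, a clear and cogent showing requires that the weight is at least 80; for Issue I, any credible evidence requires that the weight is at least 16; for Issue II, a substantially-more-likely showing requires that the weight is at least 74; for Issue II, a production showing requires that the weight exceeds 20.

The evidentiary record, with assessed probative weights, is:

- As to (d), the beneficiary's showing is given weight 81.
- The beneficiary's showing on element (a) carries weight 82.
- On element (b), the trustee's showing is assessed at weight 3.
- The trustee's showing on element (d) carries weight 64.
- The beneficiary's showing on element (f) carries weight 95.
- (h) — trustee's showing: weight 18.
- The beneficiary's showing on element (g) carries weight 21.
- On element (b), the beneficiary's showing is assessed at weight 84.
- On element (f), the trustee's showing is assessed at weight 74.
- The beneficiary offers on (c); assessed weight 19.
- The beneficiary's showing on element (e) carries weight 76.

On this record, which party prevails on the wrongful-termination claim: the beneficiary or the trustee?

beneficiary

— Issue I —
Stage I.1 (beneficiary, a clear and cogent showing, weight is at least 80): (a) 82 ≥ 80 — meets; (b) net 84−3=81 ≥ 80 — meets.
  Stage I.1 carried; the burden remains with the beneficiary.
Stage I.2 (beneficiary, any credible evidence, weight is at least 16): (c) 19 ≥ 16 — meets; (d) net 81−64=17 ≥ 16 — meets.
  Stage I.2 carried; the final stage is satisfied.
With every stage satisfied, the beneficiary prevails on this issue.
— Issue II —
Stage II.1 (beneficiary, a substantially-more-likely showing, weight is at least 74): (e) 76 ≥ 74 — meets.
  All elements met. The beneficiary retains the burden for Stage II.2.
Stage II.2 (beneficiary, a production showing, weight exceeds 20): (f) net 95−74=21 > 20 — meets; (g) 21 > 20 — meets.
  Stage II.2 is satisfied; the onus moves to the trustee.
Stage II.3 (trustee, a production showing, weight exceeds 20): (h) 18 ≤ 20 — fails.
  The trustee does not carry Stage II.3.
The analysis ends at Stage II.3; the beneficiary prevails on this issue.
Per-issue: Issue I → beneficiary; Issue II → beneficiary. The beneficiary must prevail on every issue; overall, the beneficiary prevails.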